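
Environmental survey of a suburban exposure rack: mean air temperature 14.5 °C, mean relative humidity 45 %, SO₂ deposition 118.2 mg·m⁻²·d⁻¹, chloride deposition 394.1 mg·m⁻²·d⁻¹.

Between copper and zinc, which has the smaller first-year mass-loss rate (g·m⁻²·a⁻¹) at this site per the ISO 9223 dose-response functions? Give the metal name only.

copper: T>10 °C ⇒ hinge -0.080·(14.5−10) = -0.3600
  sulphur-dioxide contribution → 0.1819 μm/a
  chloride contribution → 0.5293 μm/a
  ⇒ r_corr(copper) = 0.7112 μm/a
  mass loss = 0.7112 μm/a × 8.96 g/cm³ = 6.372 g·m⁻²·a⁻¹
zinc: T>10 °C ⇒ hinge -0.071·(14.5−10) = -0.3195
  sulphur-dioxide contribution → 0.6064 μm/a
  chloride contribution → 2.595 μm/a
  total first-year rate 3.201 μm/a
  mass loss = 3.201 μm/a × 7.14 g/cm³ = 22.86 g·m⁻²·a⁻¹
Ordering by g·m⁻²·a⁻¹: zinc (22.9) > copper (6.37)

copper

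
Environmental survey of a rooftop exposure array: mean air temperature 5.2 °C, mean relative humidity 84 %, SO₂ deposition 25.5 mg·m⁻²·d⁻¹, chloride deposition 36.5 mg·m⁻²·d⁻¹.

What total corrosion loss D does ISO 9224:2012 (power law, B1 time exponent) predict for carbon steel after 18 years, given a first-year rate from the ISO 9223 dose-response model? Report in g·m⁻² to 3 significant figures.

D(18) = 1.55e+03 g·m⁻²

carbon steel: f(T) = +0.150·(T−10) [T≤10 °C] = -0.7200
  sulphur-dioxide contribution → 24.91 μm/a
  chloride contribution → 18.68 μm/a
  total first-year rate 43.59 μm/a
ISO 9224: D(t) = r_corr · t^b with b = 0.523 (carbon steel, B1)
  D(18) = 43.59 × 18^0.523 = 43.59 × 4.534 = 197.6 μm
  Mass loss = 197.6 μm × 7.85 g/cm³ = 1551 g·m⁻²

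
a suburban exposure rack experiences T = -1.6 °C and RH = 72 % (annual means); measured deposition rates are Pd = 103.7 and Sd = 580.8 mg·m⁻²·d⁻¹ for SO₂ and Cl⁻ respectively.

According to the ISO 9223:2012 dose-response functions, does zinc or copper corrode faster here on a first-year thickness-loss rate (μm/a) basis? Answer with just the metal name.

zinc

zinc: f(T) = +0.038·(T−10) [T≤10 °C] = -0.4408
  Pd branch = 0.0129·Pd^0.44·e^(0.046·RH+f) = 1.756 μm/a
  Cl⁻ term: 0.0175·580.8^0.57·exp(0.008·72+0.085·-1.6) = 1.022
  sum: 1.756 + 1.022 → r_corr = 2.778 μm/a
copper: T≤10 °C ⇒ hinge +0.126·(-1.6−10) = -1.4616
  SO₂ term: 0.0053·103.7^0.26·exp(0.059·72-1.4616) = 0.2874
  Cl⁻ term: 0.01025·580.8^0.27·exp(0.036·72+0.049·-1.6) = 0.7058
  sum: 0.2874 + 0.7058 → r_corr = 0.9932 μm/a
Ordering by μm/a: zinc (2.78) > copper (0.993)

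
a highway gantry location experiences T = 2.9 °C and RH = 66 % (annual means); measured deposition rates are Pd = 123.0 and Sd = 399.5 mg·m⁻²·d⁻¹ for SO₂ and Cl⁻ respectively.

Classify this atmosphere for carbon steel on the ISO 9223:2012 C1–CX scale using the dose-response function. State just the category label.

carbon steel: temperature factor f = +0.150·(-7.1) = -1.0650
  SO₂ term: 1.77·123.0^0.52·exp(0.02·66-1.0650) = 27.89
  Sd branch = 0.102·Sd^0.62·e^(0.033·RH+0.04·T) = 41.48 μm/a
  r_corr = 27.89 + 41.48 = 69.37 μm/a
Category bounds: 50…80 μm/a bracket r_corr ⇒ C4

C4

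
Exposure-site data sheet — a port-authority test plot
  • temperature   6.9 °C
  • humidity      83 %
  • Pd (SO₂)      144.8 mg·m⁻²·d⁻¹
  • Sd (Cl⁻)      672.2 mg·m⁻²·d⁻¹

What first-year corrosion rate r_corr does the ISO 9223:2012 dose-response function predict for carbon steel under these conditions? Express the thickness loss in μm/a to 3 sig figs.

r_corr = 195 μm/a

carbon steel: T≤10 °C ⇒ hinge +0.150·(6.9−10) = -0.4650
  sulphur-dioxide contribution → 77.72 μm/a
  chloride contribution → 117.8 μm/a
  ⇒ r_corr(carbon steel) = 195.5 μm/a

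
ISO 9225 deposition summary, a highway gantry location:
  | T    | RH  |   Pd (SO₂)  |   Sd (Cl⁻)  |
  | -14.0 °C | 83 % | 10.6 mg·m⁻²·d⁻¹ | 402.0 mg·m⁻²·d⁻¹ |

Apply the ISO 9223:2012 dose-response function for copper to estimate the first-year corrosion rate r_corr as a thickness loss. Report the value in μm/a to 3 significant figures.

r_corr = 0.581 μm/a

copper: temperature factor f = +0.126·(-24.0) = -3.0240
  SO₂ term: 0.0053·10.6^0.26·exp(0.059·83-3.0240) = 0.06372
  Sd branch = 0.01025·Sd^0.27·e^(0.036·RH+0.049·T) = 0.5171 μm/a
  sum: 0.06372 + 0.5171 → r_corr = 0.5809 μm/a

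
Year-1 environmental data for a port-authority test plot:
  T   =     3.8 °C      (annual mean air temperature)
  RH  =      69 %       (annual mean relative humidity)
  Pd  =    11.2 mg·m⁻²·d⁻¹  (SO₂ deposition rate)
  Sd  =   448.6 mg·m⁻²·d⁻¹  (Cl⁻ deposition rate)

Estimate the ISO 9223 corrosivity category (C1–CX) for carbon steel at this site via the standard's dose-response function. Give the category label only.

carbon steel: temperature factor f = +0.150·(-6.2) = -0.9300
  SO₂ term: 1.77·11.2^0.52·exp(0.02·69-0.9300) = 9.75
  Sd branch = 0.102·Sd^0.62·e^(0.033·RH+0.04·T) = 51.01 μm/a
  sum: 9.75 + 51.01 → r_corr = 60.76 μm/a
60.8 μm/a falls in (50, 80] for carbon steel → category C4

C4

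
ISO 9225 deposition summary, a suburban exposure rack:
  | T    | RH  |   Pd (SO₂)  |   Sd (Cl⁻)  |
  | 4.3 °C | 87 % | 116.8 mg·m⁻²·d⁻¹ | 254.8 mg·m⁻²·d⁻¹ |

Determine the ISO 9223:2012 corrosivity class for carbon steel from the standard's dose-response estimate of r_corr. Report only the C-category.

C5

carbon steel: f(T) = +0.150·(T−10) [T≤10 °C] = -0.8550
  sulphur-dioxide contribution → 50.98 μm/a
  chloride contribution → 66.37 μm/a
  total first-year rate 117.4 μm/a
117 μm/a falls in (80, 200] for carbon steel → category C5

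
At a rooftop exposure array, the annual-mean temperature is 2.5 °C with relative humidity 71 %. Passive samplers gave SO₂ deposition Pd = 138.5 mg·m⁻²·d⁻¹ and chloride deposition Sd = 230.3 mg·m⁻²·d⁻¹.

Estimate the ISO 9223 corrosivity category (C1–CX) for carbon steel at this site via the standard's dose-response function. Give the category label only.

C4

carbon steel: f(T) = +0.150·(T−10) [T≤10 °C] = -1.1250
  SO₂ term: 1.77·138.5^0.52·exp(0.02·71-1.1250) = 30.88
  Sd branch = 0.102·Sd^0.62·e^(0.033·RH+0.04·T) = 34.21 μm/a
  sum: 30.88 + 34.21 → r_corr = 65.09 μm/a
65.1 μm/a falls in (50, 80] for carbon steel → category C4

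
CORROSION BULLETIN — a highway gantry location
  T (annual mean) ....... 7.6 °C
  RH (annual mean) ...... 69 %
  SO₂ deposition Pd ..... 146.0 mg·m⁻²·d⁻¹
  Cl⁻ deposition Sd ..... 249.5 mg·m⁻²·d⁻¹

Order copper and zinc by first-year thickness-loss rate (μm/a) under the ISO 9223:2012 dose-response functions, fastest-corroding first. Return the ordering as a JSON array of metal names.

copper: f(T) = +0.126·(T−10) [T≤10 °C] = -0.3024
  SO₂ term: 0.0053·146.0^0.26·exp(0.059·69-0.3024) = 0.8389
  Cl⁻ term: 0.01025·249.5^0.27·exp(0.036·69+0.049·7.6) = 0.7915
  sum: 0.8389 + 0.7915 → r_corr = 1.63 μm/a
zinc: temperature factor f = +0.038·(-2.4) = -0.0912
  Pd branch = 0.0129·Pd^0.44·e^(0.046·RH+f) = 2.522 μm/a
  Cl⁻ term: 0.0175·249.5^0.57·exp(0.008·69+0.085·7.6) = 1.348
  sum: 2.522 + 1.348 → r_corr = 3.87 μm/a
Ordering by μm/a: zinc (3.87) > copper (1.63)

["zinc", "copper"]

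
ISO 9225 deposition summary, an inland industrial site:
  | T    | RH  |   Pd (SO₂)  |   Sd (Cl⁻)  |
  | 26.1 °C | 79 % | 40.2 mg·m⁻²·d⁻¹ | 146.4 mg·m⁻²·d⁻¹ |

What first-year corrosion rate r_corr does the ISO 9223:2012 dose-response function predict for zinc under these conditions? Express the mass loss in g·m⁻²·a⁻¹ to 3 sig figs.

r_corr = 42.7 g·m⁻²·a⁻¹

zinc: f(T) = -0.071·(T−10) [T>10 °C] = -1.1431
  SO₂ term: 0.0129·40.2^0.44·exp(0.046·79-1.1431) = 0.7911
  Sd branch = 0.0175·Sd^0.57·e^(0.008·RH+0.085·T) = 5.192 μm/a
  r_corr = 0.7911 + 5.192 = 5.983 μm/a
Convert to mass loss: 5.983 μm/a × 7.14 g/cm³ = 42.72 g·m⁻²·a⁻¹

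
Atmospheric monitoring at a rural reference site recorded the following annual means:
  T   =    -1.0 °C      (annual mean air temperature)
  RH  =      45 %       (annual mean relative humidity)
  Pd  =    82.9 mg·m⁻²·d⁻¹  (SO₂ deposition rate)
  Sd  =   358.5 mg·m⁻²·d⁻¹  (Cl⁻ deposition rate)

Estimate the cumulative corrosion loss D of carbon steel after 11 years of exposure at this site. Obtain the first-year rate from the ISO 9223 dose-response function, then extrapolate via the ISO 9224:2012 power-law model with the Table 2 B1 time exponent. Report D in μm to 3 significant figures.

carbon steel: T≤10 °C ⇒ hinge +0.150·(-1.0−10) = -1.6500
  sulphur-dioxide contribution → 8.316 μm/a
  chloride contribution → 16.59 μm/a
  total first-year rate 24.91 μm/a
ISO 9224: D(t) = r_corr · t^b with b = 0.523 (carbon steel, B1)
  D(11) = 24.91 × 11^0.523 = 24.91 × 3.505 = 87.3 μm

D(11) = 87.3 μm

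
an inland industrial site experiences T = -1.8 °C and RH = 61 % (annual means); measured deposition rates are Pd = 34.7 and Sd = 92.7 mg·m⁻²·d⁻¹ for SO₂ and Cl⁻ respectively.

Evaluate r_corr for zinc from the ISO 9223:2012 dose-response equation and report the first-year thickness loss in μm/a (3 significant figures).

r_corr = 0.972 μm/a

zinc: T≤10 °C ⇒ hinge +0.038·(-1.8−10) = -0.4484
  Pd branch = 0.0129·Pd^0.44·e^(0.046·RH+f) = 0.649 μm/a
  Sd branch = 0.0175·Sd^0.57·e^(0.008·RH+0.085·T) = 0.3234 μm/a
  r_corr = 0.649 + 0.3234 = 0.9724 μm/a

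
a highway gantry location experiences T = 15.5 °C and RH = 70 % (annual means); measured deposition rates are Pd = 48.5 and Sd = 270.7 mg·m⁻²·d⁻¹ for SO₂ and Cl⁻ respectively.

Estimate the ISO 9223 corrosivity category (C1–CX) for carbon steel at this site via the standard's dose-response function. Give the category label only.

carbon steel: T>10 °C ⇒ hinge -0.054·(15.5−10) = -0.2970
  SO₂ term: 1.77·48.5^0.52·exp(0.02·70-0.2970) = 40.14
  Sd branch = 0.102·Sd^0.62·e^(0.033·RH+0.04·T) = 61.55 μm/a
  r_corr = 40.14 + 61.55 = 101.7 μm/a
102 μm/a falls in (80, 200] for carbon steel → category C5

C5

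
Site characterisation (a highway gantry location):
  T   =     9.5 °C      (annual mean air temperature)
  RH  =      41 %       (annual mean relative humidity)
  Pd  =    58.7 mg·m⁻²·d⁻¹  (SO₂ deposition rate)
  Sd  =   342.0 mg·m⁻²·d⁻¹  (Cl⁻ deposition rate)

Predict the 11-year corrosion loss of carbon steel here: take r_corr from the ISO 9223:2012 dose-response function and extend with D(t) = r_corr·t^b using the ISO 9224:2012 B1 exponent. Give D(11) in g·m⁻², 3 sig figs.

D(11) = 1.44e+03 g·m⁻²

carbon steel: T≤10 °C ⇒ hinge +0.150·(9.5−10) = -0.0750
  sulphur-dioxide contribution → 30.99 μm/a
  chloride contribution → 21.49 μm/a
  ⇒ r_corr(carbon steel) = 52.48 μm/a
ISO 9224: D(t) = r_corr · t^b with b = 0.523 (carbon steel, B1)
  D(11) = 52.48 × 11^0.523 = 52.48 × 3.505 = 183.9 μm
  Mass loss = 183.9 μm × 7.85 g/cm³ = 1444 g·m⁻²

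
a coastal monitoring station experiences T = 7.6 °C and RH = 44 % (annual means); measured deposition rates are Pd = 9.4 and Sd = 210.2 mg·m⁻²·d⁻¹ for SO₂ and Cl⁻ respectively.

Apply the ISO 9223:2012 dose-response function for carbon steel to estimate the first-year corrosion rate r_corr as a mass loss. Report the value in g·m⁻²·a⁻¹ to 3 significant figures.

r_corr = 203 g·m⁻²·a⁻¹

carbon steel: T≤10 °C ⇒ hinge +0.150·(7.6−10) = -0.3600
  Pd branch = 1.77·Pd^0.52·e^(0.02·RH+f) = 9.546 μm/a
  Cl⁻ term: 0.102·210.2^0.62·exp(0.033·44+0.04·7.6) = 16.26
  r_corr = 9.546 + 16.26 = 25.81 μm/a
Convert to mass loss: 25.81 μm/a × 7.85 g/cm³ = 202.6 g·m⁻²·a⁻¹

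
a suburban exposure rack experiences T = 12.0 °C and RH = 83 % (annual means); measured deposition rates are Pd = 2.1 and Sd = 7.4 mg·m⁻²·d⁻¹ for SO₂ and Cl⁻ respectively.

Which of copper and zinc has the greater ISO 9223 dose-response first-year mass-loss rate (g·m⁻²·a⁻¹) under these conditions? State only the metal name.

copper: T>10 °C ⇒ hinge -0.080·(12.0−10) = -0.1600
  sulphur-dioxide contribution → 0.7333 μm/a
  chloride contribution → 0.6287 μm/a
  ⇒ r_corr(copper) = 1.362 μm/a
  mass loss = 1.362 μm/a × 8.96 g/cm³ = 12.2 g·m⁻²·a⁻¹
zinc: temperature factor f = -0.071·(2.0) = -0.1420
  sulphur-dioxide contribution → 0.706 μm/a
  chloride contribution → 0.295 μm/a
  total first-year rate 1.001 μm/a
  mass loss = 1.001 μm/a × 7.14 g/cm³ = 7.148 g·m⁻²·a⁻¹
Ordering by g·m⁻²·a⁻¹: copper (12.2) > zinc (7.15)

copper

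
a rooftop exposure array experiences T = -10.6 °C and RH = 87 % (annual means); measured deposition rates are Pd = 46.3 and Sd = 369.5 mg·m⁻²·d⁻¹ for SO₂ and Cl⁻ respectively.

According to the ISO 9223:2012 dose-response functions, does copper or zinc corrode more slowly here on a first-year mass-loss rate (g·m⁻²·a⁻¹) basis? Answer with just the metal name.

copper

copper: f(T) = +0.126·(T−10) [T≤10 °C] = -2.5956
  SO₂ term: 0.0053·46.3^0.26·exp(0.059·87-2.5956) = 0.1817
  Sd branch = 0.01025·Sd^0.27·e^(0.036·RH+0.049·T) = 0.6896 μm/a
  sum: 0.1817 + 0.6896 → r_corr = 0.8713 μm/a
  mass loss = 0.8713 μm/a × 8.96 g/cm³ = 7.807 g·m⁻²·a⁻¹
zinc: T≤10 °C ⇒ hinge +0.038·(-10.6−10) = -0.7828
  Pd branch = 0.0129·Pd^0.44·e^(0.046·RH+f) = 1.744 μm/a
  Sd branch = 0.0175·Sd^0.57·e^(0.008·RH+0.085·T) = 0.4145 μm/a
  r_corr = 1.744 + 0.4145 = 2.158 μm/a
  mass loss = 2.158 μm/a × 7.14 g/cm³ = 15.41 g·m⁻²·a⁻¹
Ordering by g·m⁻²·a⁻¹: zinc (15.4) > copper (7.81)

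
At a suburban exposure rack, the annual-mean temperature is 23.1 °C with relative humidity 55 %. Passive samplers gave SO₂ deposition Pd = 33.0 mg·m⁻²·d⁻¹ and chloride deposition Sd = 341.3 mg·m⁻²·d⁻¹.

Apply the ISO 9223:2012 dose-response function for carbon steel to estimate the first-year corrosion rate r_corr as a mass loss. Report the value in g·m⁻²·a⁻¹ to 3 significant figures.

r_corr = 588 g·m⁻²·a⁻¹

carbon steel: T>10 °C ⇒ hinge -0.054·(23.1−10) = -0.7074
  SO₂ term: 1.77·33.0^0.52·exp(0.02·55-0.7074) = 16.15
  Cl⁻ term: 0.102·341.3^0.62·exp(0.033·55+0.04·23.1) = 58.71
  r_corr = 16.15 + 58.71 = 74.85 μm/a
Convert to mass loss: 74.85 μm/a × 7.85 g/cm³ = 587.6 g·m⁻²·a⁻¹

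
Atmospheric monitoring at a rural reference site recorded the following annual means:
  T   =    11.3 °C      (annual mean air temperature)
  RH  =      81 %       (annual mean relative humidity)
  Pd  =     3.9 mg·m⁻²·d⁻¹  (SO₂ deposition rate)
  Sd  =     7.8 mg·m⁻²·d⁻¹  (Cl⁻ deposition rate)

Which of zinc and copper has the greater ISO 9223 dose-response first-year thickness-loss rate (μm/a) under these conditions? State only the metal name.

copper

zinc: f(T) = -0.071·(T−10) [T>10 °C] = -0.0923
  SO₂ term: 0.0129·3.9^0.44·exp(0.046·81-0.0923) = 0.8887
  Cl⁻ term: 0.0175·7.8^0.57·exp(0.008·81+0.085·11.3) = 0.2819
  r_corr = 0.8887 + 0.2819 = 1.171 μm/a
copper: temperature factor f = -0.080·(1.3) = -0.1040
  SO₂ term: 0.0053·3.9^0.26·exp(0.059·81-0.1040) = 0.8096
  Cl⁻ term: 0.01025·7.8^0.27·exp(0.036·81+0.049·11.3) = 0.5734
  sum: 0.8096 + 0.5734 → r_corr = 1.383 μm/a
Ordering by μm/a: copper (1.38) > zinc (1.17)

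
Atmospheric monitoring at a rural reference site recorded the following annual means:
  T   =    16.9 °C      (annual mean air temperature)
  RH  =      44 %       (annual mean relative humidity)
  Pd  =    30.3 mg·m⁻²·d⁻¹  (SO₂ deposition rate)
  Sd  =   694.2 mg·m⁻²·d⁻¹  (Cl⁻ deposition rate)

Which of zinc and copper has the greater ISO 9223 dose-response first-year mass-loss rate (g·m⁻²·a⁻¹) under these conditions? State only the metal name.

zinc

zinc: T>10 °C ⇒ hinge -0.071·(16.9−10) = -0.4899
  SO₂ term: 0.0129·30.3^0.44·exp(0.046·44-0.4899) = 0.2683
  Sd branch = 0.0175·Sd^0.57·e^(0.008·RH+0.085·T) = 4.359 μm/a
  sum: 0.2683 + 4.359 → r_corr = 4.628 μm/a
  mass loss = 4.628 μm/a × 7.14 g/cm³ = 33.04 g·m⁻²·a⁻¹
copper: T>10 °C ⇒ hinge -0.080·(16.9−10) = -0.5520
  Pd branch = 0.0053·Pd^0.26·e^(0.059·RH+f) = 0.09935 μm/a
  Sd branch = 0.01025·Sd^0.27·e^(0.036·RH+0.049·T) = 0.6691 μm/a
  r_corr = 0.09935 + 0.6691 = 0.7684 μm/a
  mass loss = 0.7684 μm/a × 8.96 g/cm³ = 6.885 g·m⁻²·a⁻¹
Ordering by g·m⁻²·a⁻¹: zinc (33) > copper (6.89)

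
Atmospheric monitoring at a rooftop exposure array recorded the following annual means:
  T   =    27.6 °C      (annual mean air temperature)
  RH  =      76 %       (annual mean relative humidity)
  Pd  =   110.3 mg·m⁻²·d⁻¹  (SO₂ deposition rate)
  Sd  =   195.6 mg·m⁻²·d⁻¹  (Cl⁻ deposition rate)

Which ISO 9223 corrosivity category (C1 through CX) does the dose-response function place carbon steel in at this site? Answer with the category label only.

carbon steel: T>10 °C ⇒ hinge -0.054·(27.6−10) = -0.9504
  sulphur-dioxide contribution → 36.1 μm/a
  chloride contribution → 99.52 μm/a
  total first-year rate 135.6 μm/a
136 μm/a falls in (80, 200] for carbon steel → category C5

C5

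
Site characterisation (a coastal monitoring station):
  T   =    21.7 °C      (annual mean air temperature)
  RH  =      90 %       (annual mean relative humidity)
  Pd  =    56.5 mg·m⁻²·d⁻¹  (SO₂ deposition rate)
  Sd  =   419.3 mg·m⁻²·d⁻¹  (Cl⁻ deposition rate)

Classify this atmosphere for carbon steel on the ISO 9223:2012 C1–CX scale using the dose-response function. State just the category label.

carbon steel: temperature factor f = -0.054·(11.7) = -0.6318
  Pd branch = 1.77·Pd^0.52·e^(0.02·RH+f) = 46.39 μm/a
  Cl⁻ term: 0.102·419.3^0.62·exp(0.033·90+0.04·21.7) = 200.2
  r_corr = 46.39 + 200.2 = 246.6 μm/a
Category bounds: 200…700 μm/a bracket r_corr ⇒ CX

CX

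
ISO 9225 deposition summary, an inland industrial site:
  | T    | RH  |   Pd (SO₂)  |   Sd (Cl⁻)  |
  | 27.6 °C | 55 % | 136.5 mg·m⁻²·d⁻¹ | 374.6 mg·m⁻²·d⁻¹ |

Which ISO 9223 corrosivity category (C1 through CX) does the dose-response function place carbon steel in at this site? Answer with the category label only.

carbon steel: T>10 °C ⇒ hinge -0.054·(27.6−10) = -0.9504
  Pd branch = 1.77·Pd^0.52·e^(0.02·RH+f) = 26.5 μm/a
  Sd branch = 0.102·Sd^0.62·e^(0.033·RH+0.04·T) = 74.46 μm/a
  r_corr = 26.5 + 74.46 = 101 μm/a
ISO 9223 Table 2 (carbon steel): 80 < 101 ≤ 200 μm/a ⇒ C5

C5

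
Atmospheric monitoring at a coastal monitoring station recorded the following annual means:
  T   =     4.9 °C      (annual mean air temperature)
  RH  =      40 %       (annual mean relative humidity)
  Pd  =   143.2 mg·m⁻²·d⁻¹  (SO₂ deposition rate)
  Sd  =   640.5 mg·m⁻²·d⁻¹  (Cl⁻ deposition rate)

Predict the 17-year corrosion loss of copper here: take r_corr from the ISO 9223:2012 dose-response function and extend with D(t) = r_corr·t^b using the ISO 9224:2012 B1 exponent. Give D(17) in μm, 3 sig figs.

D(17) = 2.79 μm

copper: f(T) = +0.126·(T−10) [T≤10 °C] = -0.6426
  SO₂ term: 0.0053·143.2^0.26·exp(0.059·40-0.6426) = 0.1073
  Sd branch = 0.01025·Sd^0.27·e^(0.036·RH+0.049·T) = 0.3149 μm/a
  sum: 0.1073 + 0.3149 → r_corr = 0.4222 μm/a
ISO 9224: D(t) = r_corr · t^b with b = 0.667 (copper, B1)
  D(17) = 0.4222 × 17^0.667 = 0.4222 × 6.618 = 2.794 μm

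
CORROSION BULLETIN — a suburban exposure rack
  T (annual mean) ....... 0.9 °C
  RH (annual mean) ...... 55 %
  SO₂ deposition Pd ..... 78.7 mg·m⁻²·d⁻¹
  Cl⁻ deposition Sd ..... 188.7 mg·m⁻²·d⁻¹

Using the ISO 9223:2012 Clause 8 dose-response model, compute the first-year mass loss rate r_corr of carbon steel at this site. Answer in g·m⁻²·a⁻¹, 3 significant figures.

carbon steel: f(T) = +0.150·(T−10) [T≤10 °C] = -1.3650
  Pd branch = 1.77·Pd^0.52·e^(0.02·RH+f) = 13.15 μm/a
  Cl⁻ term: 0.102·188.7^0.62·exp(0.033·55+0.04·0.9) = 16.73
  sum: 13.15 + 16.73 → r_corr = 29.87 μm/a
Convert to mass loss: 29.87 μm/a × 7.85 g/cm³ = 234.5 g·m⁻²·a⁻¹

r_corr = 235 g·m⁻²·a⁻¹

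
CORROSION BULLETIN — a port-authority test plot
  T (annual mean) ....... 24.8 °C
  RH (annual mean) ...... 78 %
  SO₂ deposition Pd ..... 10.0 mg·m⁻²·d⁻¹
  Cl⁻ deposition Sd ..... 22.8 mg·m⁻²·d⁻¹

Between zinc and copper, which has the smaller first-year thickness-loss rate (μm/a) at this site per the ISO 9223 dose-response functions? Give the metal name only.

zinc: temperature factor f = -0.071·(14.8) = -1.0508
  Pd branch = 0.0129·Pd^0.44·e^(0.046·RH+f) = 0.4492 μm/a
  Cl⁻ term: 0.0175·22.8^0.57·exp(0.008·78+0.085·24.8) = 1.598
  r_corr = 0.4492 + 1.598 = 2.047 μm/a
copper: T>10 °C ⇒ hinge -0.080·(24.8−10) = -1.1840
  Pd branch = 0.0053·Pd^0.26·e^(0.059·RH+f) = 0.2942 μm/a
  Sd branch = 0.01025·Sd^0.27·e^(0.036·RH+0.049·T) = 1.332 μm/a
  sum: 0.2942 + 1.332 → r_corr = 1.627 μm/a
Ordering by μm/a: zinc (2.05) > copper (1.63)

copper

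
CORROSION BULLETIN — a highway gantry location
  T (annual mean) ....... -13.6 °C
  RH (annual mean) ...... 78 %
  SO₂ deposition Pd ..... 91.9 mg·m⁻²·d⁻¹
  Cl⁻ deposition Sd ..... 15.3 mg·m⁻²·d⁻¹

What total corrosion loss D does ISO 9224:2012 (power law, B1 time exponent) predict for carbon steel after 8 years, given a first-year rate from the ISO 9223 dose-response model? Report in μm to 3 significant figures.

carbon steel: temperature factor f = +0.150·(-23.6) = -3.5400
  SO₂ term: 1.77·91.9^0.52·exp(0.02·78-3.5400) = 2.564
  Sd branch = 0.102·Sd^0.62·e^(0.033·RH+0.04·T) = 4.214 μm/a
  r_corr = 2.564 + 4.214 = 6.779 μm/a
ISO 9224: D(t) = r_corr · t^b with b = 0.523 (carbon steel, B1)
  D(8) = 6.779 × 8^0.523 = 6.779 × 2.967 = 20.11 μm

D(8) = 20.1 μm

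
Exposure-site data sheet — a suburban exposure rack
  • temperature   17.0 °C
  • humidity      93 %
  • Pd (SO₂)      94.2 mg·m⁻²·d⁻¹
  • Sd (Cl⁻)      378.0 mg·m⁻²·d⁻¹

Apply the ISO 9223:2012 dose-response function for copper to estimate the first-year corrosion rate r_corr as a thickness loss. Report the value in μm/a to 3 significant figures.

copper: temperature factor f = -0.080·(7.0) = -0.5600
  SO₂ term: 0.0053·94.2^0.26·exp(0.059·93-0.5600) = 2.384
  Sd branch = 0.01025·Sd^0.27·e^(0.036·RH+0.049·T) = 3.33 μm/a
  r_corr = 2.384 + 3.33 = 5.714 μm/a

r_corr = 5.71 μm/a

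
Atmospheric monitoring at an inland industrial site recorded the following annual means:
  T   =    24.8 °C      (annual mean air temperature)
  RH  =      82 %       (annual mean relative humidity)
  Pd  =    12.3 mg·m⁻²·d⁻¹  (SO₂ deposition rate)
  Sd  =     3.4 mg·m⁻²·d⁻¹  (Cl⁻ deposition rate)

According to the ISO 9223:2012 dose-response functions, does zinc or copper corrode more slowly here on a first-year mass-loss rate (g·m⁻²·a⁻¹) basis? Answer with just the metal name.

zinc: f(T) = -0.071·(T−10) [T>10 °C] = -1.0508
  SO₂ term: 0.0129·12.3^0.44·exp(0.046·82-1.0508) = 0.5915
  Sd branch = 0.0175·Sd^0.57·e^(0.008·RH+0.085·T) = 0.5577 μm/a
  sum: 0.5915 + 0.5577 → r_corr = 1.149 μm/a
  mass loss = 1.149 μm/a × 7.14 g/cm³ = 8.205 g·m⁻²·a⁻¹
copper: f(T) = -0.080·(T−10) [T>10 °C] = -1.1840
  SO₂ term: 0.0053·12.3^0.26·exp(0.059·82-1.1840) = 0.3932
  Sd branch = 0.01025·Sd^0.27·e^(0.036·RH+0.049·T) = 0.9205 μm/a
  sum: 0.3932 + 0.9205 → r_corr = 1.314 μm/a
  mass loss = 1.314 μm/a × 8.96 g/cm³ = 11.77 g·m⁻²·a⁻¹
Ordering by g·m⁻²·a⁻¹: copper (11.8) > zinc (8.2)

zinc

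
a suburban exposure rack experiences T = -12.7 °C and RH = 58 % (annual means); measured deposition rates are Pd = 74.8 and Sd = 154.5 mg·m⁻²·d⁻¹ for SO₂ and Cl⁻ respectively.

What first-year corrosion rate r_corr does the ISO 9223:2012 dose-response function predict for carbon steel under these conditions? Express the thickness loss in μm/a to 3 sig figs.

r_corr = 11.2 μm/a

carbon steel: temperature factor f = +0.150·(-22.7) = -3.4050
  SO₂ term: 1.77·74.8^0.52·exp(0.02·58-3.4050) = 1.768
  Sd branch = 0.102·Sd^0.62·e^(0.033·RH+0.04·T) = 9.47 μm/a
  sum: 1.768 + 9.47 → r_corr = 11.24 μm/a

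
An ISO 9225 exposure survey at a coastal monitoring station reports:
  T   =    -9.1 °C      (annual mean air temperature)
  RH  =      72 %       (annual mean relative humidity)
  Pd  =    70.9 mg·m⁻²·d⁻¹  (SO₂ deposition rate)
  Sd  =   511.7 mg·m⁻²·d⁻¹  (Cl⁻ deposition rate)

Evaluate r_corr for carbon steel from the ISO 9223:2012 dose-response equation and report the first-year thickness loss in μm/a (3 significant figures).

r_corr = 40.4 μm/a

carbon steel: f(T) = +0.150·(T−10) [T≤10 °C] = -2.8650
  Pd branch = 1.77·Pd^0.52·e^(0.02·RH+f) = 3.903 μm/a
  Sd branch = 0.102·Sd^0.62·e^(0.033·RH+0.04·T) = 36.47 μm/a
  r_corr = 3.903 + 36.47 = 40.38 μm/a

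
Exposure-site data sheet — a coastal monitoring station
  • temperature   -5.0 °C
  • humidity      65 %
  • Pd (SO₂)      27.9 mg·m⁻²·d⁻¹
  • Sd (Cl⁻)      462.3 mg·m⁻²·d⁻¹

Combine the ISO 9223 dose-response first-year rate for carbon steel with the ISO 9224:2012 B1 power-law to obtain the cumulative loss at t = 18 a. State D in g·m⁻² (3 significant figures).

carbon steel: temperature factor f = +0.150·(-15.0) = -2.2500
  SO₂ term: 1.77·27.9^0.52·exp(0.02·65-2.2500) = 3.865
  Sd branch = 0.102·Sd^0.62·e^(0.033·RH+0.04·T) = 32.03 μm/a
  r_corr = 3.865 + 32.03 = 35.89 μm/a
Power-law: D(18) = r_corr · 18^0.523
  D(18) = 35.89 × 18^0.523 = 35.89 × 4.534 = 162.8 μm
  Mass loss = 162.8 μm × 7.85 g/cm³ = 1278 g·m⁻²

D(18) = 1.28e+03 g·m⁻²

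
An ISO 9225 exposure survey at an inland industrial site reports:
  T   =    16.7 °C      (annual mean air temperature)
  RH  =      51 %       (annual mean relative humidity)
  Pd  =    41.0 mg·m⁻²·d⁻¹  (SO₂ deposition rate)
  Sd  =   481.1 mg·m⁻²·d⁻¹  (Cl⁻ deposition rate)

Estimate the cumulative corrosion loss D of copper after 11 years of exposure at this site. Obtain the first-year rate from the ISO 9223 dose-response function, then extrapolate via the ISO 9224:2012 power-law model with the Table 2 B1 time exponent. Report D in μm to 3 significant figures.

D(11) = 4.64 μm

copper: temperature factor f = -0.080·(6.7) = -0.5360
  SO₂ term: 0.0053·41.0^0.26·exp(0.059·51-0.5360) = 0.165
  Cl⁻ term: 0.01025·481.1^0.27·exp(0.036·51+0.049·16.7) = 0.7721
  r_corr = 0.165 + 0.7721 = 0.9372 μm/a
Power-law: D(11) = r_corr · 11^0.667
  D(11) = 0.9372 × 11^0.667 = 0.9372 × 4.95 = 4.639 μm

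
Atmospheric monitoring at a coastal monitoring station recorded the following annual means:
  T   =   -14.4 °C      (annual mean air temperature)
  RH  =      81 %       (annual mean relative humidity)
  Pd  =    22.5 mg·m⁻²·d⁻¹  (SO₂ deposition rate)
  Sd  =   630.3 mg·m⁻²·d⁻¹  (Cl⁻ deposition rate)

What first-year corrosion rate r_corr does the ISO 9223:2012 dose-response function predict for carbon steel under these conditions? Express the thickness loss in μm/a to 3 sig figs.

carbon steel: temperature factor f = +0.150·(-24.4) = -3.6600
  sulphur-dioxide contribution → 1.162 μm/a
  chloride contribution → 45.19 μm/a
  ⇒ r_corr(carbon steel) = 46.35 μm/a

r_corr = 46.4 μm/a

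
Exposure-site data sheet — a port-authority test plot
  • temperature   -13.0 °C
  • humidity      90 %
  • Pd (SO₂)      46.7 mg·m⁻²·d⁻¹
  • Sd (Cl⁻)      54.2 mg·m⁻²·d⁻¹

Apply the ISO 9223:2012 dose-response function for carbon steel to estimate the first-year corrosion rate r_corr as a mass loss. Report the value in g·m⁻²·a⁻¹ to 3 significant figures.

carbon steel: T≤10 °C ⇒ hinge +0.150·(-13.0−10) = -3.4500
  Pd branch = 1.77·Pd^0.52·e^(0.02·RH+f) = 2.509 μm/a
  Cl⁻ term: 0.102·54.2^0.62·exp(0.033·90+0.04·-13.0) = 14.05
  r_corr = 2.509 + 14.05 = 16.56 μm/a
Convert to mass loss: 16.56 μm/a × 7.85 g/cm³ = 130 g·m⁻²·a⁻¹

r_corr = 130 g·m⁻²·a⁻¹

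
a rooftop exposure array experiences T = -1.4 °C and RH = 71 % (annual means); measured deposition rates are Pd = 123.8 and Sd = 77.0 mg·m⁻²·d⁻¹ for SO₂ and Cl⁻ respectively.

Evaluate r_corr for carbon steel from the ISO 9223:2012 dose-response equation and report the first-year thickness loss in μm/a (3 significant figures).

r_corr = 31.1 μm/a

carbon steel: f(T) = +0.150·(T−10) [T≤10 °C] = -1.7100
  sulphur-dioxide contribution → 16.23 μm/a
  chloride contribution → 14.84 μm/a
  ⇒ r_corr(carbon steel) = 31.07 μm/a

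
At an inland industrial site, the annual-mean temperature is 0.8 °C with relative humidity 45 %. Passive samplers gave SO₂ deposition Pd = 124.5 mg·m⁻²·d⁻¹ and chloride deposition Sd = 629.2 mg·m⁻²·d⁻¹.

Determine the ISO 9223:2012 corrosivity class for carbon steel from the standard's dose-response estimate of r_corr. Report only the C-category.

C3

carbon steel: f(T) = +0.150·(T−10) [T≤10 °C] = -1.3800
  sulphur-dioxide contribution → 13.46 μm/a
  chloride contribution → 25.27 μm/a
  total first-year rate 38.73 μm/a
38.7 μm/a falls in (25, 50] for carbon steel → category C3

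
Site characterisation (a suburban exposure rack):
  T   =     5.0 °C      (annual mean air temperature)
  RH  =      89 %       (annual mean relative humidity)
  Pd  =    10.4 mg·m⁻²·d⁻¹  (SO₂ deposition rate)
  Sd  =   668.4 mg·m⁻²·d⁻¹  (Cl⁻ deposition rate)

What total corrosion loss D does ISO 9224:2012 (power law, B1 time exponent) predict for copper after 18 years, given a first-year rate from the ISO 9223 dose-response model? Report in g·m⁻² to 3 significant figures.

D(18) = 176 g·m⁻²

copper: temperature factor f = +0.126·(-5.0) = -0.6300
  Pd branch = 0.0053·Pd^0.26·e^(0.059·RH+f) = 0.9899 μm/a
  Sd branch = 0.01025·Sd^0.27·e^(0.036·RH+0.049·T) = 1.868 μm/a
  sum: 0.9899 + 1.868 → r_corr = 2.858 μm/a
Long-term exponent b (ISO 9224 Table 2, B1) = 0.667
  D(18) = 2.858 × 18^0.667 = 2.858 × 6.875 = 19.65 μm
  Mass loss = 19.65 μm × 8.96 g/cm³ = 176 g·m⁻²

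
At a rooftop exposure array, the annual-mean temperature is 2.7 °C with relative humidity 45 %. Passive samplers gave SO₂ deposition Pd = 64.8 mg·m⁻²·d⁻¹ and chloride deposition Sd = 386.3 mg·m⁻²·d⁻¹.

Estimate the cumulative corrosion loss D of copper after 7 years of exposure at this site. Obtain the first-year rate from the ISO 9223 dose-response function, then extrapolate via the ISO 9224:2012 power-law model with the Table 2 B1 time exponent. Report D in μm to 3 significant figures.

copper: f(T) = +0.126·(T−10) [T≤10 °C] = -0.9198
  sulphur-dioxide contribution → 0.08889 μm/a
  chloride contribution → 0.2953 μm/a
  ⇒ r_corr(copper) = 0.3842 μm/a
Power-law: D(7) = r_corr · 7^0.667
  D(7) = 0.3842 × 7^0.667 = 0.3842 × 3.662 = 1.407 μm

D(7) = 1.41 μm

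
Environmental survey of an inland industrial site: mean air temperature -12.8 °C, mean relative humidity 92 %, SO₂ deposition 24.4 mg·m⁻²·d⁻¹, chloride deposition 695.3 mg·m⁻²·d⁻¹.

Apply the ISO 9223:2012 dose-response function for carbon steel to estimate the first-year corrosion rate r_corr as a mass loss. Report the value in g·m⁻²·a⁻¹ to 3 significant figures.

r_corr = 593 g·m⁻²·a⁻¹

carbon steel: temperature factor f = +0.150·(-22.8) = -3.4200
  Pd branch = 1.77·Pd^0.52·e^(0.02·RH+f) = 1.92 μm/a
  Cl⁻ term: 0.102·695.3^0.62·exp(0.033·92+0.04·-12.8) = 73.6
  sum: 1.92 + 73.6 → r_corr = 75.52 μm/a
Convert to mass loss: 75.52 μm/a × 7.85 g/cm³ = 592.9 g·m⁻²·a⁻¹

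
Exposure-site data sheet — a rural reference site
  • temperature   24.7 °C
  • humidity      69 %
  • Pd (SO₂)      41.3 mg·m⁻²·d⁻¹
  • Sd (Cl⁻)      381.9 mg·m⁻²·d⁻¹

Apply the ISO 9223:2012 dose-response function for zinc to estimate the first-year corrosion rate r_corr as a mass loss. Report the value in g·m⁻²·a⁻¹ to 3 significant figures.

r_corr = 56.5 g·m⁻²·a⁻¹

zinc: temperature factor f = -0.071·(14.7) = -1.0437
  sulphur-dioxide contribution → 0.5582 μm/a
  chloride contribution → 7.35 μm/a
  total first-year rate 7.908 μm/a
Convert to mass loss: 7.908 μm/a × 7.14 g/cm³ = 56.46 g·m⁻²·a⁻¹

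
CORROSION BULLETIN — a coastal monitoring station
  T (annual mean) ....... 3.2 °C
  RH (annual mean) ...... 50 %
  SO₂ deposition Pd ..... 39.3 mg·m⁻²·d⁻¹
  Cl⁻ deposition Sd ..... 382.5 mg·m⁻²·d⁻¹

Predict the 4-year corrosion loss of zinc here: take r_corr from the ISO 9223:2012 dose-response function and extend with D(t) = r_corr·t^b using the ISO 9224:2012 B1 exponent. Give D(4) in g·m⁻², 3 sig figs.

zinc: temperature factor f = +0.038·(-6.8) = -0.2584
  Pd branch = 0.0129·Pd^0.44·e^(0.046·RH+f) = 0.4998 μm/a
  Sd branch = 0.0175·Sd^0.57·e^(0.008·RH+0.085·T) = 1.016 μm/a
  r_corr = 0.4998 + 1.016 = 1.516 μm/a
Long-term exponent b (ISO 9224 Table 2, B1) = 0.813
  D(4) = 1.516 × 4^0.813 = 1.516 × 3.087 = 4.679 μm
  Mass loss = 4.679 μm × 7.14 g/cm³ = 33.41 g·m⁻²

D(4) = 33.4 g·m⁻²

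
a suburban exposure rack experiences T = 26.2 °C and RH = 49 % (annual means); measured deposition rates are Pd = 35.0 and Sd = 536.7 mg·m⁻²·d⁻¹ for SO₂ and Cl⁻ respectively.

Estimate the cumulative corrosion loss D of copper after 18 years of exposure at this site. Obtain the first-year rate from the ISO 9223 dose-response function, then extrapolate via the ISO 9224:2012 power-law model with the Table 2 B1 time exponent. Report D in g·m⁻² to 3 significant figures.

D(18) = 76.7 g·m⁻²

copper: f(T) = -0.080·(T−10) [T>10 °C] = -1.2960
  sulphur-dioxide contribution → 0.06583 μm/a
  chloride contribution → 1.179 μm/a
  ⇒ r_corr(copper) = 1.245 μm/a
ISO 9224: D(t) = r_corr · t^b with b = 0.667 (copper, B1)
  D(18) = 1.245 × 18^0.667 = 1.245 × 6.875 = 8.556 μm
  Mass loss = 8.556 μm × 8.96 g/cm³ = 76.66 g·m⁻²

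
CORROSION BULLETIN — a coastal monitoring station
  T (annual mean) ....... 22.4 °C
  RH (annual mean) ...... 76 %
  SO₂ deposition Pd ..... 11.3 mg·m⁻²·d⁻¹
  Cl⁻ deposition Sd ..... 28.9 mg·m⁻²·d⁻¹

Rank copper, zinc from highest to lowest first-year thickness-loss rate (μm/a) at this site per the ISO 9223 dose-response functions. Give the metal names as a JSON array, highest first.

["zinc", "copper"]

copper: temperature factor f = -0.080·(12.4) = -0.9920
  sulphur-dioxide contribution → 0.3271 μm/a
  chloride contribution → 1.175 μm/a
  ⇒ r_corr(copper) = 1.502 μm/a
zinc: f(T) = -0.071·(T−10) [T>10 °C] = -0.8804
  sulphur-dioxide contribution → 0.5127 μm/a
  chloride contribution → 1.468 μm/a
  ⇒ r_corr(zinc) = 1.981 μm/a
Ordering by μm/a: zinc (1.98) > copper (1.5)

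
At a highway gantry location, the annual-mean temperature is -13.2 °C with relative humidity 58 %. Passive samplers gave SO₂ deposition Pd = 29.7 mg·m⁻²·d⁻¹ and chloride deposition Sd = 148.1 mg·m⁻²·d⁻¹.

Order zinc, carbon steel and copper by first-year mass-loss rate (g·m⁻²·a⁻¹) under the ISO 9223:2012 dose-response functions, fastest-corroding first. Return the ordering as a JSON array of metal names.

zinc: T≤10 °C ⇒ hinge +0.038·(-13.2−10) = -0.8816
  sulphur-dioxide contribution → 0.3423 μm/a
  chloride contribution → 0.1565 μm/a
  ⇒ r_corr(zinc) = 0.4988 μm/a
  mass loss = 0.4988 μm/a × 7.14 g/cm³ = 3.561 g·m⁻²·a⁻¹
carbon steel: f(T) = +0.150·(T−10) [T≤10 °C] = -3.4800
  sulphur-dioxide contribution → 1.014 μm/a
  chloride contribution → 9.042 μm/a
  ⇒ r_corr(carbon steel) = 10.06 μm/a
  mass loss = 10.06 μm/a × 7.85 g/cm³ = 78.95 g·m⁻²·a⁻¹
copper: temperature factor f = +0.126·(-23.2) = -2.9232
  sulphur-dioxide contribution → 0.02108 μm/a
  chloride contribution → 0.167 μm/a
  total first-year rate 0.1881 μm/a
  mass loss = 0.1881 μm/a × 8.96 g/cm³ = 1.685 g·m⁻²·a⁻¹
Ordering by g·m⁻²·a⁻¹: carbon steel (78.9) > zinc (3.56) > copper (1.69)

["carbon steel", "zinc", "copper"]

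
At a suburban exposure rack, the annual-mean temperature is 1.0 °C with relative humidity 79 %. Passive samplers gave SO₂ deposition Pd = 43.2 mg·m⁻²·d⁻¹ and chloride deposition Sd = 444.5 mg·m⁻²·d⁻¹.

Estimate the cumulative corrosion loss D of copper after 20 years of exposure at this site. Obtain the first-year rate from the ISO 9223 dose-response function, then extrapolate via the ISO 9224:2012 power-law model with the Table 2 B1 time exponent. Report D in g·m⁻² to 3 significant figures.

D(20) = 95.1 g·m⁻²

copper: temperature factor f = +0.126·(-9.0) = -1.1340
  Pd branch = 0.0053·Pd^0.26·e^(0.059·RH+f) = 0.48 μm/a
  Cl⁻ term: 0.01025·444.5^0.27·exp(0.036·79+0.049·1.0) = 0.9595
  sum: 0.48 + 0.9595 → r_corr = 1.44 μm/a
ISO 9224: D(t) = r_corr · t^b with b = 0.667 (copper, B1)
  D(20) = 1.44 × 20^0.667 = 1.44 × 7.375 = 10.62 μm
  Mass loss = 10.62 μm × 8.96 g/cm³ = 95.13 g·m⁻²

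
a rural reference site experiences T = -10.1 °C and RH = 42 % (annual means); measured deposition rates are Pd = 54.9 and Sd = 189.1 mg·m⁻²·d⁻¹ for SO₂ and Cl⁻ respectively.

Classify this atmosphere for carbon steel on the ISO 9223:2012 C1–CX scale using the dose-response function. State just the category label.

carbon steel: f(T) = +0.150·(T−10) [T≤10 °C] = -3.0150
  SO₂ term: 1.77·54.9^0.52·exp(0.02·42-3.0150) = 1.614
  Sd branch = 0.102·Sd^0.62·e^(0.033·RH+0.04·T) = 7.025 μm/a
  r_corr = 1.614 + 7.025 = 8.639 μm/a
8.64 μm/a falls in (1.3, 25] for carbon steel → category C2

C2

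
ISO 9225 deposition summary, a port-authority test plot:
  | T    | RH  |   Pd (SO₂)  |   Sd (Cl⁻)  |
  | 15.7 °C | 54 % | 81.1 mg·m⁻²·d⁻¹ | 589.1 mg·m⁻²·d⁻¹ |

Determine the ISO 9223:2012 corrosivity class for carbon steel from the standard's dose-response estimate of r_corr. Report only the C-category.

carbon steel: temperature factor f = -0.054·(5.7) = -0.3078
  SO₂ term: 1.77·81.1^0.52·exp(0.02·54-0.3078) = 37.67
  Cl⁻ term: 0.102·589.1^0.62·exp(0.033·54+0.04·15.7) = 59.26
  sum: 37.67 + 59.26 → r_corr = 96.93 μm/a
ISO 9223 Table 2 (carbon steel): 80 < 96.9 ≤ 200 μm/a ⇒ C5

C5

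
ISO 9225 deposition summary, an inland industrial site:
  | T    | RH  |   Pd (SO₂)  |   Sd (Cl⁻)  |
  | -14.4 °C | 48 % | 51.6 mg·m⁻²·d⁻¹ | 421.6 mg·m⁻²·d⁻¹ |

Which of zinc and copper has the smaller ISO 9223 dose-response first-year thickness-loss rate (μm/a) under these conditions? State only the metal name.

zinc: temperature factor f = +0.038·(-24.4) = -0.9272
  SO₂ term: 0.0129·51.6^0.44·exp(0.046·48-0.9272) = 0.2633
  Sd branch = 0.0175·Sd^0.57·e^(0.008·RH+0.085·T) = 0.2368 μm/a
  r_corr = 0.2633 + 0.2368 = 0.5001 μm/a
copper: f(T) = +0.126·(T−10) [T≤10 °C] = -3.0744
  SO₂ term: 0.0053·51.6^0.26·exp(0.059·48-3.0744) = 0.0116
  Sd branch = 0.01025·Sd^0.27·e^(0.036·RH+0.049·T) = 0.1457 μm/a
  sum: 0.0116 + 0.1457 → r_corr = 0.1573 μm/a
Ordering by μm/a: zinc (0.5) > copper (0.157)

copper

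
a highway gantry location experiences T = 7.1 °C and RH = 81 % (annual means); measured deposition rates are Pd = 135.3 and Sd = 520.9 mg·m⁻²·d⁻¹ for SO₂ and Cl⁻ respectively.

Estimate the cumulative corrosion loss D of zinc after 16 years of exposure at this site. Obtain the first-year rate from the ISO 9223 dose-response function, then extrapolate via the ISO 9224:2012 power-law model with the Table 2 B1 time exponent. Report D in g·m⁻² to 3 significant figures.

zinc: temperature factor f = +0.038·(-2.9) = -0.1102
  sulphur-dioxide contribution → 4.156 μm/a
  chloride contribution → 2.163 μm/a
  ⇒ r_corr(zinc) = 6.319 μm/a
Long-term exponent b (ISO 9224 Table 2, B1) = 0.813
  D(16) = 6.319 × 16^0.813 = 6.319 × 9.527 = 60.2 μm
  Mass loss = 60.2 μm × 7.14 g/cm³ = 429.9 g·m⁻²

D(16) = 430 g·m⁻²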